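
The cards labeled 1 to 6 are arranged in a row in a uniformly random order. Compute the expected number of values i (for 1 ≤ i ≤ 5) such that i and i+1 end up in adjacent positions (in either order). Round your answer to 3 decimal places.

For each i ∈ {1,…,5}, let Xᵢ = 1 if i and i+1 are adjacent. P(Xᵢ=1) = 2·(6−1)!/6! = 2/6.
By linearity, E[ΣXᵢ] = (5)·(2/6) = 5/3.
≈ 1.667

1.667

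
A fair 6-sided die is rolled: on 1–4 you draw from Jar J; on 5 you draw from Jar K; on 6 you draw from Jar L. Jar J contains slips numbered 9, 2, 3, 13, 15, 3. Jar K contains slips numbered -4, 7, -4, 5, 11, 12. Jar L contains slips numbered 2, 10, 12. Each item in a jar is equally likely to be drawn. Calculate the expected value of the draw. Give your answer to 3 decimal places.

7.083

E[X | Jar J] = (9 + 2 + 3 + 13 + 15 + 3)/6 = 15/2
E[X | Jar K] = (-4 + 7 − 4 + 5 + 11 + 12)/6 = 9/2
E[X | Jar L] = (2 + 10 + 12)/3 = 8
E[X] = (2/3)·15/2 + (1/6)·9/2 + (1/6)·8 = 85/12 ≈ 7.083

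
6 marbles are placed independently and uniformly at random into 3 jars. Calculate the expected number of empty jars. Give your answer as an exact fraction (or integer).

Let Xⱼ=1 if jar j is empty. P(Xⱼ=1) = ((3-1)/3)^6 = 64/729.
By linearity, E[#empty] = 3·64/729 = 64/243.

64/243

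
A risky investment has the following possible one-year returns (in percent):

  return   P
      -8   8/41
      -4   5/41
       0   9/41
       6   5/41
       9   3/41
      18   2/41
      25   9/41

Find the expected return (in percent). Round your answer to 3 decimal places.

5.707

E[X] = (8/41)·(-8) + (5/41)·(-4) + (9/41)·0 + (5/41)·6 + (3/41)·9 + (2/41)·18 + (9/41)·25
     = 234/41 ≈ 5.707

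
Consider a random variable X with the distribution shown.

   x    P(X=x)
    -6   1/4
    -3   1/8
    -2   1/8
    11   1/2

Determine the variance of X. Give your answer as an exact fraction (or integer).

E[X] = (1/4)·(-6) + (1/8)·(-3) + (1/8)·(-2) + (1/2)·11 = 27/8
E[X²] = (1/4)·36 + (1/8)·9 + (1/8)·4 + (1/2)·121 = 569/8
Var(X) = 569/8 − (27/8)² = 3823/64

3823/64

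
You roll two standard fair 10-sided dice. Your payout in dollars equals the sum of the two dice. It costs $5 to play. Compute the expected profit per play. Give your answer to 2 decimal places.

$6.00

Distribution of the sum of the two dice: 2 w.p. 1/100, 3 w.p. 1/50, 4 w.p. 3/100, 5 w.p. 1/25, 6 w.p. 1/20, 7 w.p. 3/50, …
E[payout] = (1/100)·2 + (1/50)·3 + (3/100)·4 + (1/25)·5 + (1/20)·6 + (3/50)·7 + (7/100)·8 + (2/25)·9 + (9/100)·10 + (1/10)·11 + (9/100)·12 + (2/25)·13 + (7/100)·14 + (3/50)·15 + (1/20)·16 + (1/25)·17 + (3/100)·18 + (1/50)·19 + (1/100)·20 = 11
Expected profit = 11 − 5 = 6 ≈ $6.00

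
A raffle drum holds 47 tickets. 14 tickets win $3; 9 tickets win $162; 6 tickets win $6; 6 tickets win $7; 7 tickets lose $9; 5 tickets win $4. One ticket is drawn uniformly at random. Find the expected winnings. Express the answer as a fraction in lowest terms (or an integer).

1535/47 dollars

E[payout] = (14/47)·3 + (9/47)·162 + (6/47)·6 + (6/47)·7 + (7/47)·(-9) + (5/47)·4 = 1535/47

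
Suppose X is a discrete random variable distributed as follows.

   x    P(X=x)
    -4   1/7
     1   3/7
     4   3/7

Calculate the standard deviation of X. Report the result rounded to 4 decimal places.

2.6650

E[X] = 11/7, E[X²] = 67/7
Var(X) = E[X²] − (E[X])² = 67/7 − 121/49 = 348/49
SD(X) = √(348/49) ≈ 2.6650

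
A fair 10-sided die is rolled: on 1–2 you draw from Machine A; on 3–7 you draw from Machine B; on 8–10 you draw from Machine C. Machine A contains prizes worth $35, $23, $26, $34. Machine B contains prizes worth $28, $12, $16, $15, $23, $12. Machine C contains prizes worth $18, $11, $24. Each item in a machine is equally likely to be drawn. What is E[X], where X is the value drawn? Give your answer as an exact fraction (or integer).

601/30 dollars

E[X | Machine A] = (35 + 23 + 26 + 34)/4 = 59/2
E[X | Machine B] = (28 + 12 + 16 + 15 + 23 + 12)/6 = 53/3
E[X | Machine C] = (18 + 11 + 24)/3 = 53/3
E[X] = (1/5)·59/2 + (1/2)·53/3 + (3/10)·53/3 = 601/30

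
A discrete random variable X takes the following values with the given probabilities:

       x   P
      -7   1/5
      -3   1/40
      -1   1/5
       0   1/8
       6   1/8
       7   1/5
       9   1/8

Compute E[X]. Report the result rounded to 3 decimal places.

1.600

E[X] = (1/5)·(-7) + (1/40)·(-3) + (1/5)·(-1) + (1/8)·0 + (1/8)·6 + (1/5)·7 + (1/8)·9
     = 8/5 ≈ 1.600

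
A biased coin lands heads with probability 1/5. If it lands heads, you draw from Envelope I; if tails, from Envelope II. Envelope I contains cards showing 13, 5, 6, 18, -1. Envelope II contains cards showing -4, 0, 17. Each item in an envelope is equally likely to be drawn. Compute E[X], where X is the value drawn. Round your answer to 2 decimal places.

5.11

E[X | Envelope I] = (13 + 5 + 6 + 18 − 1)/5 = 41/5
E[X | Envelope II] = (-4 + 0 + 17)/3 = 13/3
E[X] = (1/5)·41/5 + (4/5)·13/3 = 383/75 ≈ 5.11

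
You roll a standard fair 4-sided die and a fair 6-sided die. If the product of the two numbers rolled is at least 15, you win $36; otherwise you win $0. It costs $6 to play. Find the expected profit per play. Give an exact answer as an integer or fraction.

3/2 dollars

E[payout] = (19/24)·0 + (5/24)·36 = 15/2
Expected profit = 15/2 − 6 = 3/2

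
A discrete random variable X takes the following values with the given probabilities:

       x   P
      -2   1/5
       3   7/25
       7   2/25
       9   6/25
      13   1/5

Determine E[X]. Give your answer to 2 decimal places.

5.76

E[X] = (1/5)·(-2) + (7/25)·3 + (2/25)·7 + (6/25)·9 + (1/5)·13
     = 144/25 ≈ 5.76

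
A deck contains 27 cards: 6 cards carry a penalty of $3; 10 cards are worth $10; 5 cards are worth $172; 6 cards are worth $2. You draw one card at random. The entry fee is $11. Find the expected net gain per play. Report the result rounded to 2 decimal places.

E[payout] = (6/27)·(-3) + (10/27)·10 + (5/27)·172 + (6/27)·2 = 106/3
Expected profit = 106/3 − 11 = 73/3 ≈ $24.33

$24.33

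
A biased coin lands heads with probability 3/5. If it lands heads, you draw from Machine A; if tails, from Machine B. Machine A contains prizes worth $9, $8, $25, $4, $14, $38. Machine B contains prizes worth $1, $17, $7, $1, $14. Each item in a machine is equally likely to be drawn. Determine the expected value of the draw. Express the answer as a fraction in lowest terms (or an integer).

$13

E[X | Machine A] = (9 + 8 + 25 + 4 + 14 + 38)/6 = 49/3
E[X | Machine B] = (1 + 17 + 7 + 1 + 14)/5 = 8
E[X] = (3/5)·49/3 + (2/5)·8 = 13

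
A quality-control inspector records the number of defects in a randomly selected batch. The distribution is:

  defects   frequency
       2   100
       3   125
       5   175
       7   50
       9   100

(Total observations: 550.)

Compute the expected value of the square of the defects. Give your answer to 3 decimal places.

29.909

Total = 550, so P(defects=2) = 100/550, etc.
E[X²] = (2/11)·4 + (5/22)·9 + (7/22)·25 + (1/11)·49 + (2/11)·81
     = 329/11 ≈ 29.909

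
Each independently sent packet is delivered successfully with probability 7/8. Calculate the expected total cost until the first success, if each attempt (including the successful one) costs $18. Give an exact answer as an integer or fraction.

144/7 dollars

E[#attempts] = 1/p = 8/7; E[cost] = 18·8/7 = 144/7.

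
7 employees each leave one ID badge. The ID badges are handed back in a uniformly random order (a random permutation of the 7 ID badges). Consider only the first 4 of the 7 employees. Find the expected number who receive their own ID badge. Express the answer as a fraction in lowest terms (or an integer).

4/7

Let Xᵢ = 1 if person i gets their own ID badge. For each i, P(Xᵢ=1) = 1/7.
By linearity of expectation, E[X₁+…+X_4] = 4·(1/7) = 4/7.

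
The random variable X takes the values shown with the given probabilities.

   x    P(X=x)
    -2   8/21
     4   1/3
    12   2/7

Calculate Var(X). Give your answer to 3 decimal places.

32.000

E[X] = (8/21)·(-2) + (1/3)·4 + (2/7)·12 = 4
E[X²] = (8/21)·4 + (1/3)·16 + (2/7)·144 = 48
Var(X) = 48 − (4)² = 32 ≈ 32.000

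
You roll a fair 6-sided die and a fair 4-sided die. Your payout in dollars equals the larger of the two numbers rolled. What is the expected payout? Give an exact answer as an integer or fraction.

47/12 dollars

Distribution of the larger of the two numbers rolled: 1 w.p. 1/24, 2 w.p. 1/8, 3 w.p. 5/24, 4 w.p. 7/24, 5 w.p. 1/6, 6 w.p. 1/6
E[payout] = (1/24)·1 + (1/8)·2 + (5/24)·3 + (7/24)·4 + (1/6)·5 + (1/6)·6 = 47/12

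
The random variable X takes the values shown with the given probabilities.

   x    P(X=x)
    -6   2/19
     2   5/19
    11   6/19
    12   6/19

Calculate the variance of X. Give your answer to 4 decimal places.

37.2909

E[X] = (2/19)·(-6) + (5/19)·2 + (6/19)·11 + (6/19)·12 = 136/19
E[X²] = (2/19)·36 + (5/19)·4 + (6/19)·121 + (6/19)·144 = 1682/19
Var(X) = 1682/19 − (136/19)² = 13462/361 ≈ 37.2909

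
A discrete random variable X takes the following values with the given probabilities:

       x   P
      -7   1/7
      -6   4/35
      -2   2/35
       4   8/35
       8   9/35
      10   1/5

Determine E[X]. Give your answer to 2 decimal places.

E[X] = (1/7)·(-7) + (4/35)·(-6) + (2/35)·(-2) + (8/35)·4 + (9/35)·8 + (1/5)·10
     = 111/35 ≈ 3.17

3.17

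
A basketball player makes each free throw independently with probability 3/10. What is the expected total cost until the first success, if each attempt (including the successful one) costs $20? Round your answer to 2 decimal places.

$66.67

E[#attempts] = 1/p = 10/3; E[cost] = 20·10/3 = 200/3.
≈ 66.67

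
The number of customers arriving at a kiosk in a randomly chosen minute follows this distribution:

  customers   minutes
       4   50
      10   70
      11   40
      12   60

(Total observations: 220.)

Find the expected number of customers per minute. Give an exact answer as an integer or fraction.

Total = 220, so P(customers=4) = 50/220, etc.
E[X] = (5/22)·4 + (7/22)·10 + (2/11)·11 + (3/11)·12
     = 103/11

103/11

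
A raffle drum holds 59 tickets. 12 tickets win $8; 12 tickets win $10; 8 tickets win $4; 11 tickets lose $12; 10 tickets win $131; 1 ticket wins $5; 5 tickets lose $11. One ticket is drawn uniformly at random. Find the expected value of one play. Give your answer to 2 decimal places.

$23.32

E[payout] = (12/59)·8 + (12/59)·10 + (8/59)·4 + (11/59)·(-12) + (10/59)·131 + (1/59)·5 + (5/59)·(-11) = 1376/59
≈ $23.32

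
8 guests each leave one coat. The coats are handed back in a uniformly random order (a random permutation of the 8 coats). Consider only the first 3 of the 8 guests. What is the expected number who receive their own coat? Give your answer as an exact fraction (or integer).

Let Xᵢ = 1 if person i gets their own coat. For each i, P(Xᵢ=1) = 1/8.
By linearity of expectation, E[X₁+…+X_3] = 3·(1/8) = 3/8.

3/8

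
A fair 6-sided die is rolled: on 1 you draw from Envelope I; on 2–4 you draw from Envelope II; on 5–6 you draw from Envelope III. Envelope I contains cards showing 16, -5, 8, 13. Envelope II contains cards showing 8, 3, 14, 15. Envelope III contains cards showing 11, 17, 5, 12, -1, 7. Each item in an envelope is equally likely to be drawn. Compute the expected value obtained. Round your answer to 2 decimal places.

E[X | Envelope I] = (16 − 5 + 8 + 13)/4 = 8
E[X | Envelope II] = (8 + 3 + 14 + 15)/4 = 10
E[X | Envelope III] = (11 + 17 + 5 + 12 − 1 + 7)/6 = 17/2
E[X] = (1/6)·8 + (1/2)·10 + (1/3)·17/2 = 55/6 ≈ 9.17

9.17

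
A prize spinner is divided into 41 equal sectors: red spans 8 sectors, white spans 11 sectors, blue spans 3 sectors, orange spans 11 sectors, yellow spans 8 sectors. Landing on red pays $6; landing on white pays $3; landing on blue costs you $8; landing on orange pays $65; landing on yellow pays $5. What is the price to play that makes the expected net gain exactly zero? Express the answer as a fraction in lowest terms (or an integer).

E[payout] = (8/41)·6 + (11/41)·3 + (3/41)·(-8) + (11/41)·65 + (8/41)·5 = 812/41
Fair fee = E[payout] = 812/41

812/41 dollars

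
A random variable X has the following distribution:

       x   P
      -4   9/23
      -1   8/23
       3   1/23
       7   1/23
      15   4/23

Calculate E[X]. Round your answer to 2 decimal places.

1.13

E[X] = (9/23)·(-4) + (8/23)·(-1) + (1/23)·3 + (1/23)·7 + (4/23)·15
     = 26/23 ≈ 1.13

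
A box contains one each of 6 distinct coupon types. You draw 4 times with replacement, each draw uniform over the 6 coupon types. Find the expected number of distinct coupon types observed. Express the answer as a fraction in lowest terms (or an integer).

671/216

Let Xⱼ=1 if type j appears at least once. P(Xⱼ=1) = 1 − ((6−1)/6)^4 = 671/1296.
E[#distinct] = 6·671/1296 = 671/216.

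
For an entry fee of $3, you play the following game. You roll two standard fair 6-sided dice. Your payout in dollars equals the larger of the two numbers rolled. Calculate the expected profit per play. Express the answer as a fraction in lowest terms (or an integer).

Distribution of the larger of the two numbers rolled: 1 w.p. 1/36, 2 w.p. 1/12, 3 w.p. 5/36, 4 w.p. 7/36, 5 w.p. 1/4, 6 w.p. 11/36
E[payout] = (1/36)·1 + (1/12)·2 + (5/36)·3 + (7/36)·4 + (1/4)·5 + (11/36)·6 = 161/36
Expected profit = 161/36 − 3 = 53/36

53/36 dollars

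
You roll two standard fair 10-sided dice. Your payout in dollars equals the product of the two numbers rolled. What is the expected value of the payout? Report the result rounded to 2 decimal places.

Distribution of the product of the two numbers rolled: 1 w.p. 1/100, 2 w.p. 1/50, 3 w.p. 1/50, 4 w.p. 3/100, 5 w.p. 1/50, 6 w.p. 1/25, …
E[payout] = (1/100)·1 + (1/50)·2 + (1/50)·3 + (3/100)·4 + (1/50)·5 + (1/25)·6 + (1/50)·7 + (1/25)·8 + (3/100)·9 + (1/25)·10 + (1/25)·12 + (1/50)·14 + (1/50)·15 + (3/100)·16 + (1/25)·18 + (1/25)·20 + (1/50)·21 + (1/25)·24 + (1/100)·25 + (1/50)·27 + (1/50)·28 + (1/25)·30 + (1/50)·32 + (1/50)·35 + (3/100)·36 + (1/25)·40 + (1/50)·42 + (1/50)·45 + (1/50)·48 + (1/100)·49 + (1/50)·50 + (1/50)·54 + (1/50)·56 + (1/50)·60 + (1/50)·63 + (1/100)·64 + (1/50)·70 + (1/50)·72 + (1/50)·80 + (1/100)·81 + (1/50)·90 + (1/100)·100 = 121/4
≈ $30.25

$30.25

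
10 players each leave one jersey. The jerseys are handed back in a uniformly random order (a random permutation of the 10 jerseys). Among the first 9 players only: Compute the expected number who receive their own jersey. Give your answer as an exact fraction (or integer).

Let Xᵢ = 1 if person i gets their own jersey. For each i, P(Xᵢ=1) = 1/10.
By linearity of expectation, E[X₁+…+X_9] = 9·(1/10) = 9/10.

9/10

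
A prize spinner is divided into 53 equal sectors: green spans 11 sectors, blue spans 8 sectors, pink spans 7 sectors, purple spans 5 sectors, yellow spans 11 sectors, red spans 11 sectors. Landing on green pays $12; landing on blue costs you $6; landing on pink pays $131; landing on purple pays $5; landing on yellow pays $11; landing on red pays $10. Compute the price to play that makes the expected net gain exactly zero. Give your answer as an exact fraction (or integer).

E[payout] = (11/53)·12 + (8/53)·(-6) + (7/53)·131 + (5/53)·5 + (11/53)·11 + (11/53)·10 = 1257/53
Fair fee = E[payout] = 1257/53

1257/53 dollars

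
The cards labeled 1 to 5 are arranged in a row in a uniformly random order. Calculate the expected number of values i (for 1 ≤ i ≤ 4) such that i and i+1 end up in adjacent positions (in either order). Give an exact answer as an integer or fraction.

For each i ∈ {1,…,4}, let Xᵢ = 1 if i and i+1 are adjacent. P(Xᵢ=1) = 2·(5−1)!/5! = 2/5.
By linearity, E[ΣXᵢ] = (4)·(2/5) = 8/5.

8/5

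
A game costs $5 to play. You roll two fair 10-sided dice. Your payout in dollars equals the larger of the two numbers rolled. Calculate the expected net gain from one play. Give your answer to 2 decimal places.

$2.15

Distribution of the larger of the two numbers rolled: 1 w.p. 1/100, 2 w.p. 3/100, 3 w.p. 1/20, 4 w.p. 7/100, 5 w.p. 9/100, 6 w.p. 11/100, …
E[payout] = (1/100)·1 + (3/100)·2 + (1/20)·3 + (7/100)·4 + (9/100)·5 + (11/100)·6 + (13/100)·7 + (3/20)·8 + (17/100)·9 + (19/100)·10 = 143/20
Expected profit = 143/20 − 5 = 43/20 ≈ $2.15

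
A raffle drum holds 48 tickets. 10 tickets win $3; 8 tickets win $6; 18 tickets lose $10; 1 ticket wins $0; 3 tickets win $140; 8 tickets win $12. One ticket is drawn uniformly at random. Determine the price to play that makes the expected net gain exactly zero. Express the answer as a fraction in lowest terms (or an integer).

69/8 dollars

E[payout] = (10/48)·3 + (8/48)·6 + (18/48)·(-10) + (1/48)·0 + (3/48)·140 + (8/48)·12 = 69/8
Fair fee = E[payout] = 69/8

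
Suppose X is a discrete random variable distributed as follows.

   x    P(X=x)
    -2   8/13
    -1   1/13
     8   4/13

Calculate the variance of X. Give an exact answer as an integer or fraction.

3532/169

E[X] = (8/13)·(-2) + (1/13)·(-1) + (4/13)·8 = 15/13
E[X²] = (8/13)·4 + (1/13)·1 + (4/13)·64 = 289/13
Var(X) = 289/13 − (15/13)² = 3532/169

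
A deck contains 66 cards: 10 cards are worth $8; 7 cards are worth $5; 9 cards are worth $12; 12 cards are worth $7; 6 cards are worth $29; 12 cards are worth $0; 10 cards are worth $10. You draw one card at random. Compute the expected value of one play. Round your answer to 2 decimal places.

E[payout] = (10/66)·8 + (7/66)·5 + (9/66)·12 + (12/66)·7 + (6/66)·29 + (12/66)·0 + (10/66)·10 = 581/66
≈ $8.80

$8.80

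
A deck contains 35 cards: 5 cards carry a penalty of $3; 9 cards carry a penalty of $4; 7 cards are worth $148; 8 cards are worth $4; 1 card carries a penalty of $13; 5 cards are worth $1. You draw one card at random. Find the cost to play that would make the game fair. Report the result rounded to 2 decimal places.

$28.83

E[payout] = (5/35)·(-3) + (9/35)·(-4) + (7/35)·148 + (8/35)·4 + (1/35)·(-13) + (5/35)·1 = 1009/35
Fair fee = E[payout] = 1009/35 ≈ $28.83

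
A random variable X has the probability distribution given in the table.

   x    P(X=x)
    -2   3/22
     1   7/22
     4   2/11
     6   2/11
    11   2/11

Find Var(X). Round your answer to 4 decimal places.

E[X] = (3/22)·(-2) + (7/22)·1 + (2/11)·4 + (2/11)·6 + (2/11)·11 = 85/22
E[X²] = (3/22)·4 + (7/22)·1 + (2/11)·16 + (2/11)·36 + (2/11)·121 = 711/22
Var(X) = 711/22 − (85/22)² = 8417/484 ≈ 17.3905

17.3905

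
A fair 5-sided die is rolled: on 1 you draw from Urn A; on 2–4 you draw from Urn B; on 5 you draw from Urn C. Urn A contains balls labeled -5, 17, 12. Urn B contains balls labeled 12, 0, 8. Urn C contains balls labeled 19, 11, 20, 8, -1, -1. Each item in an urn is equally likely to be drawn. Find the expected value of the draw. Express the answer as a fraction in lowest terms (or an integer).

E[X | Urn A] = (-5 + 17 + 12)/3 = 8
E[X | Urn B] = (12 + 0 + 8)/3 = 20/3
E[X | Urn C] = (19 + 11 + 20 + 8 − 1 − 1)/6 = 28/3
E[X] = (1/5)·8 + (3/5)·20/3 + (1/5)·28/3 = 112/15

112/15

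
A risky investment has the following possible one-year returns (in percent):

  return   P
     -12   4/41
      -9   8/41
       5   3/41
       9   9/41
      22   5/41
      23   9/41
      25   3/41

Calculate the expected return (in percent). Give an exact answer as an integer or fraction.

E[X] = (4/41)·(-12) + (8/41)·(-9) + (3/41)·5 + (9/41)·9 + (5/41)·22 + (9/41)·23 + (3/41)·25
     = 368/41

368/41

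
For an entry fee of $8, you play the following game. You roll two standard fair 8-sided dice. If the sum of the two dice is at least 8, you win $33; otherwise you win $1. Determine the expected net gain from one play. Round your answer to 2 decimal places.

$14.50

E[payout] = (21/64)·1 + (43/64)·33 = 45/2
Expected profit = 45/2 − 8 = 29/2 ≈ $14.50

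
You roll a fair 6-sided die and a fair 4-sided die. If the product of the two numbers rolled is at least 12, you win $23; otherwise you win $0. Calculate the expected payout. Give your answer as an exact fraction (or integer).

23/3 dollars

E[payout] = (2/3)·0 + (1/3)·23 = 23/3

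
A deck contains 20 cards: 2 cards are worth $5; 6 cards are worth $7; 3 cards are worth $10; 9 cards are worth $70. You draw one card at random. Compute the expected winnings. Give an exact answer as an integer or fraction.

178/5 dollars

E[payout] = (2/20)·5 + (6/20)·7 + (3/20)·10 + (9/20)·70 = 178/5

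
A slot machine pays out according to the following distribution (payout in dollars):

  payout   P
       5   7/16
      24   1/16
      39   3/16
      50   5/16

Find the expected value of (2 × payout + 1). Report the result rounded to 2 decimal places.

E[2x+1] = (7/16)·11 + (1/16)·49 + (3/16)·79 + (5/16)·101
     = 217/4 ≈ 54.25

54.25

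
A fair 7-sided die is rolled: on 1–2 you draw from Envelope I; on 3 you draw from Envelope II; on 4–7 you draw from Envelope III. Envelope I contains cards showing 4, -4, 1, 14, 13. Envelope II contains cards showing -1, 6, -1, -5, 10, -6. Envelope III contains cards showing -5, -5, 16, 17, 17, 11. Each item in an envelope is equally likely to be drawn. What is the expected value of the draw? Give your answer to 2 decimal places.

6.53

E[X | Envelope I] = (4 − 4 + 1 + 14 + 13)/5 = 28/5
E[X | Envelope II] = (-1 + 6 − 1 − 5 + 10 − 6)/6 = 1/2
E[X | Envelope III] = (-5 − 5 + 16 + 17 + 17 + 11)/6 = 17/2
E[X] = (2/7)·28/5 + (1/7)·1/2 + (4/7)·17/2 = 457/70 ≈ 6.53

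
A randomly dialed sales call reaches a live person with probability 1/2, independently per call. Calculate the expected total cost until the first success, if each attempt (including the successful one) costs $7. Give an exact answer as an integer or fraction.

$14

E[#attempts] = 1/p = 2; E[cost] = 7·2 = 14.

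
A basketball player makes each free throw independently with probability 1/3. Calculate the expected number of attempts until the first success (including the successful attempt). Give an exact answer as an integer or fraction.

3

For a geometric distribution, E[trials] = 1/p = 1/(1/3) = 3.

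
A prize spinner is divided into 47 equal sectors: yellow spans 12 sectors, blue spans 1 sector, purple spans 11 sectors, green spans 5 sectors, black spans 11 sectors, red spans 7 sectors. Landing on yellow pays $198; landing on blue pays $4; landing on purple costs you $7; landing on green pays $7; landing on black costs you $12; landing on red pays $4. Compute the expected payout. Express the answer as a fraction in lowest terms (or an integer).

2234/47 dollars

E[payout] = (12/47)·198 + (1/47)·4 + (11/47)·(-7) + (5/47)·7 + (11/47)·(-12) + (7/47)·4 = 2234/47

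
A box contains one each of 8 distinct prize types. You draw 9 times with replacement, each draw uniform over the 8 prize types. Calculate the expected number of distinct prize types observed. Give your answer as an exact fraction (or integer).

93864121/16777216

Let Xⱼ=1 if type j appears at least once. P(Xⱼ=1) = 1 − ((8−1)/8)^9 = 93864121/134217728.
E[#distinct] = 8·93864121/134217728 = 93864121/16777216.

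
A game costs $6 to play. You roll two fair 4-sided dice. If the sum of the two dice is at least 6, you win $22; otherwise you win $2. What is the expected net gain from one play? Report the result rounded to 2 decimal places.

E[payout] = (5/8)·2 + (3/8)·22 = 19/2
Expected profit = 19/2 − 6 = 7/2 ≈ $3.50

$3.50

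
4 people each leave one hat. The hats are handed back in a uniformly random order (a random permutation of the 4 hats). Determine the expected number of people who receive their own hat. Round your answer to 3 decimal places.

1.000

Let Xᵢ = 1 if person i gets their own hat. For each i, P(Xᵢ=1) = 1/4.
By linearity of expectation, E[X₁+…+X_4] = 4·(1/4) = 1.
≈ 1.000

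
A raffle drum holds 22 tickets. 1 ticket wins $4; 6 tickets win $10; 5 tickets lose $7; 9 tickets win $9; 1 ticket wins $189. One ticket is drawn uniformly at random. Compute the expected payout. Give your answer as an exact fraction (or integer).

E[payout] = (1/22)·4 + (6/22)·10 + (5/22)·(-7) + (9/22)·9 + (1/22)·189 = 299/22

299/22 dollars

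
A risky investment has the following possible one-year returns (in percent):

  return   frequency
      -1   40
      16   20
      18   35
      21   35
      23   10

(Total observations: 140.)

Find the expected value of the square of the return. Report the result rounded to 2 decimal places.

Total = 140, so P(return=-1) = 40/140, etc.
E[X²] = (2/7)·1 + (1/7)·256 + (1/4)·324 + (1/4)·441 + (1/14)·529
     = 7445/28 ≈ 265.89

265.89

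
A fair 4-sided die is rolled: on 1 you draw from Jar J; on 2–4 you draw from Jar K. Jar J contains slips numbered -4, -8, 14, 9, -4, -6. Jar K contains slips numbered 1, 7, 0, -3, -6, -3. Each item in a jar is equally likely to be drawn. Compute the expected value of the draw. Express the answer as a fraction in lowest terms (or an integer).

-11/24

E[X | Jar J] = (-4 − 8 + 14 + 9 − 4 − 6)/6 = 1/6
E[X | Jar K] = (1 + 7 + 0 − 3 − 6 − 3)/6 = -2/3
E[X] = (1/4)·1/6 + (3/4)·(-2/3) = -11/24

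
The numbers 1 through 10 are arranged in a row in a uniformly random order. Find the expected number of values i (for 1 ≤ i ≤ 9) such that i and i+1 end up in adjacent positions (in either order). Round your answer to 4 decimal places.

1.8000

For each i ∈ {1,…,9}, let Xᵢ = 1 if i and i+1 are adjacent. P(Xᵢ=1) = 2·(10−1)!/10! = 2/10.
By linearity, E[ΣXᵢ] = (9)·(2/10) = 9/5.
≈ 1.8000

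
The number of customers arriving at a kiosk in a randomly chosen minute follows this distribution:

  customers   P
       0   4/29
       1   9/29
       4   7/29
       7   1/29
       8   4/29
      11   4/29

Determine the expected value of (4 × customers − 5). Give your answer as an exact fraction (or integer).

E[4x-5] = (4/29)·(-5) + (9/29)·(-1) + (7/29)·11 + (1/29)·23 + (4/29)·27 + (4/29)·39
     = 335/29

335/29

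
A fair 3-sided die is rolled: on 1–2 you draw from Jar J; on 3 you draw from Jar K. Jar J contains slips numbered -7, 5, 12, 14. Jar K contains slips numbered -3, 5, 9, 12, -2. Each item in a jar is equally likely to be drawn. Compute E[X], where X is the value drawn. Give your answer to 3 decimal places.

5.400

E[X | Jar J] = (-7 + 5 + 12 + 14)/4 = 6
E[X | Jar K] = (-3 + 5 + 9 + 12 − 2)/5 = 21/5
E[X] = (2/3)·6 + (1/3)·21/5 = 27/5 ≈ 5.400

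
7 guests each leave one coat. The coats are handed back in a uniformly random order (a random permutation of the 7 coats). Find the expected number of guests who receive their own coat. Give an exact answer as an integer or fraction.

1

Let Xᵢ = 1 if person i gets their own coat. For each i, P(Xᵢ=1) = 1/7.
By linearity of expectation, E[X₁+…+X_7] = 7·(1/7) = 1.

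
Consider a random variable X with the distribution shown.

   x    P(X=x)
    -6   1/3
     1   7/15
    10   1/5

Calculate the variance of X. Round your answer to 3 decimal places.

E[X] = (1/3)·(-6) + (7/15)·1 + (1/5)·10 = 7/15
E[X²] = (1/3)·36 + (7/15)·1 + (1/5)·100 = 487/15
Var(X) = 487/15 − (7/15)² = 7256/225 ≈ 32.249

32.249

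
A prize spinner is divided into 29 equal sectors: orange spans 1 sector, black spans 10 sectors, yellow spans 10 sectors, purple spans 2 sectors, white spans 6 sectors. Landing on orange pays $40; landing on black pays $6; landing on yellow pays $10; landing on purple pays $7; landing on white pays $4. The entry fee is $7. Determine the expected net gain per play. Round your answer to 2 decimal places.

E[payout] = (1/29)·40 + (10/29)·6 + (10/29)·10 + (2/29)·7 + (6/29)·4 = 238/29
Expected profit = 238/29 − 7 = 35/29 ≈ $1.21

$1.21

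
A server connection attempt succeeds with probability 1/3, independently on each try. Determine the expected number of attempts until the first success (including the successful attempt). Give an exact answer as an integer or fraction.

3

For a geometric distribution, E[trials] = 1/p = 1/(1/3) = 3.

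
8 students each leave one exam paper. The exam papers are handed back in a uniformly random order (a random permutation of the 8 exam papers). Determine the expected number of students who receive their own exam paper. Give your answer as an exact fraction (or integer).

1

Let Xᵢ = 1 if person i gets their own exam paper. For each i, P(Xᵢ=1) = 1/8.
By linearity of expectation, E[X₁+…+X_8] = 8·(1/8) = 1.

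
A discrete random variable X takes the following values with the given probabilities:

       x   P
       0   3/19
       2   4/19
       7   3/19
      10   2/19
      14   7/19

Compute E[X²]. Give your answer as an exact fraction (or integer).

1735/19

E[X²] = (3/19)·0 + (4/19)·4 + (3/19)·49 + (2/19)·100 + (7/19)·196
     = 1735/19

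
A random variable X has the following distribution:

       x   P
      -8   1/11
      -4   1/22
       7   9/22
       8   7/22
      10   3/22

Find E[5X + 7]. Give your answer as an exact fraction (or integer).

799/22

E[5x+7] = (1/11)·(-33) + (1/22)·(-13) + (9/22)·42 + (7/22)·47 + (3/22)·57
     = 799/22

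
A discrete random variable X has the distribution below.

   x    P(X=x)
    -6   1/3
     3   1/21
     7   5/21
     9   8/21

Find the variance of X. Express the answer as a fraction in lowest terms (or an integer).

19610/441

E[X] = (1/3)·(-6) + (1/21)·3 + (5/21)·7 + (8/21)·9 = 68/21
E[X²] = (1/3)·36 + (1/21)·9 + (5/21)·49 + (8/21)·81 = 1154/21
Var(X) = 1154/21 − (68/21)² = 19610/441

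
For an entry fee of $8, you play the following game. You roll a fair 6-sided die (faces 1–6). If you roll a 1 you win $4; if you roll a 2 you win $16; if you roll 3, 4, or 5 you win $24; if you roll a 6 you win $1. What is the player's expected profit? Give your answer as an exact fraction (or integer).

15/2 dollars

E[payout] = (1/6)·1 + (1/6)·4 + (1/6)·16 + (1/2)·24 = 31/2
Expected profit = 31/2 − 8 = 15/2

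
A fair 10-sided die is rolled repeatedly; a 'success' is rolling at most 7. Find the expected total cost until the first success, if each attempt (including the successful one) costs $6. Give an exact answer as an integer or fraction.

E[#attempts] = 1/p = 10/7; E[cost] = 6·10/7 = 60/7.

60/7 dollars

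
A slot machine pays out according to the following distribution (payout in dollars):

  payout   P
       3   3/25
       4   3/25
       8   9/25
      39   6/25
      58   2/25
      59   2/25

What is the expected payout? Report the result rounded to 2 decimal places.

E[X] = (3/25)·3 + (3/25)·4 + (9/25)·8 + (6/25)·39 + (2/25)·58 + (2/25)·59
     = 561/25 ≈ 22.44

$22.44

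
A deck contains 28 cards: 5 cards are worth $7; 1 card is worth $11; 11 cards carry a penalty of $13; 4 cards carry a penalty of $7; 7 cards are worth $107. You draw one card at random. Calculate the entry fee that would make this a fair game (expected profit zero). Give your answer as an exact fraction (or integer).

E[payout] = (5/28)·7 + (1/28)·11 + (11/28)·(-13) + (4/28)·(-7) + (7/28)·107 = 156/7
Fair fee = E[payout] = 156/7

156/7 dollars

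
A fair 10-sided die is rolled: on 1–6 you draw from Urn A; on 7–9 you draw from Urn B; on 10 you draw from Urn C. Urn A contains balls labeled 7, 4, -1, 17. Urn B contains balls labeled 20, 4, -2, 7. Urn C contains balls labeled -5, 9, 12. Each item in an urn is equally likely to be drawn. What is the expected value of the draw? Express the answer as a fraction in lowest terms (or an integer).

E[X | Urn A] = (7 + 4 − 1 + 17)/4 = 27/4
E[X | Urn B] = (20 + 4 − 2 + 7)/4 = 29/4
E[X | Urn C] = (-5 + 9 + 12)/3 = 16/3
E[X] = (3/5)·27/4 + (3/10)·29/4 + (1/10)·16/3 = 811/120

811/120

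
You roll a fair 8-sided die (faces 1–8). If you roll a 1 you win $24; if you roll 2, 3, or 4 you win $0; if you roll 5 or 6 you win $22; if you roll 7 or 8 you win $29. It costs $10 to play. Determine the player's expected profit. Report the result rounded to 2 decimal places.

$5.75

E[payout] = (3/8)·0 + (1/4)·22 + (1/8)·24 + (1/4)·29 = 63/4
Expected profit = 63/4 − 10 = 23/4 ≈ $5.75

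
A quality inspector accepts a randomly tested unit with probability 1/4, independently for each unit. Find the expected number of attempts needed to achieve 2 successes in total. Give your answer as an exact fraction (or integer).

8

By linearity (sum of 2 independent geometric waits), E[trials] = 2/p = 2/(1/4) = 8.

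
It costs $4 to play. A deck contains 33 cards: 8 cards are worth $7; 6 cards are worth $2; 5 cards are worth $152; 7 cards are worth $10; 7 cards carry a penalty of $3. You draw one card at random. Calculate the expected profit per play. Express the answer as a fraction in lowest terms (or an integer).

745/33 dollars

E[payout] = (8/33)·7 + (6/33)·2 + (5/33)·152 + (7/33)·10 + (7/33)·(-3) = 877/33
Expected profit = 877/33 − 4 = 745/33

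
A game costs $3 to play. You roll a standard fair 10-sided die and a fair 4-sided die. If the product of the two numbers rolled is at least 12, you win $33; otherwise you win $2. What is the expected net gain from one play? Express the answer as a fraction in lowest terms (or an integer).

29/2 dollars

E[payout] = (1/2)·2 + (1/2)·33 = 35/2
Expected profit = 35/2 − 3 = 29/2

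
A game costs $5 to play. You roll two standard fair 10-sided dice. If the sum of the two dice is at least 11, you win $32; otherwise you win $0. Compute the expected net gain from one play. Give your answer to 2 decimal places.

E[payout] = (9/20)·0 + (11/20)·32 = 88/5
Expected profit = 88/5 − 5 = 63/5 ≈ $12.60

$12.60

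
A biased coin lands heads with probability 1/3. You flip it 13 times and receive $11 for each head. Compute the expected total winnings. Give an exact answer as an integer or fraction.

E[#heads] = 13·1/3 = 13/3 (linearity over flips).
E[winnings] = 11·13/3 = 143/3.

143/3 dollars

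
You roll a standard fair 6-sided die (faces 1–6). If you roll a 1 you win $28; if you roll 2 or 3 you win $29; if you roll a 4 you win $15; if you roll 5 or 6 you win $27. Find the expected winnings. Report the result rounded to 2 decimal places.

$25.83

E[payout] = (1/6)·15 + (1/3)·27 + (1/6)·28 + (1/3)·29 = 155/6
≈ $25.83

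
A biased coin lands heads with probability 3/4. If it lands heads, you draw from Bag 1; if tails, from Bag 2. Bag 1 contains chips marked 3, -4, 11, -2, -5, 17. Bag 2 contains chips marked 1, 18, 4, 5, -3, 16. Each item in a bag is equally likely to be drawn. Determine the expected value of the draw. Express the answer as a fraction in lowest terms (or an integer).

101/24

E[X | Bag 1] = (3 − 4 + 11 − 2 − 5 + 17)/6 = 10/3
E[X | Bag 2] = (1 + 18 + 4 + 5 − 3 + 16)/6 = 41/6
E[X] = (3/4)·10/3 + (1/4)·41/6 = 101/24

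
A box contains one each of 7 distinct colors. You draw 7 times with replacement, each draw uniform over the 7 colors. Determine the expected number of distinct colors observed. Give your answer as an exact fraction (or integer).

543607/117649

Let Xⱼ=1 if type j appears at least once. P(Xⱼ=1) = 1 − ((7−1)/7)^7 = 543607/823543.
E[#distinct] = 7·543607/823543 = 543607/117649.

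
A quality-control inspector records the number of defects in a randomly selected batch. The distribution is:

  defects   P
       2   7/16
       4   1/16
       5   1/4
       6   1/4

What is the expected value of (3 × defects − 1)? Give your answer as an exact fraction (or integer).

E[3x-1] = (7/16)·5 + (1/16)·11 + (1/4)·14 + (1/4)·17
     = 85/8

85/8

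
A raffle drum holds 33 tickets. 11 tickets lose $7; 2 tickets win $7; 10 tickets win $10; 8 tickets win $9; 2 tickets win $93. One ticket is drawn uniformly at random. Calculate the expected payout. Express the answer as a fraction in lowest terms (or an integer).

295/33 dollars

E[payout] = (11/33)·(-7) + (2/33)·7 + (10/33)·10 + (8/33)·9 + (2/33)·93 = 295/33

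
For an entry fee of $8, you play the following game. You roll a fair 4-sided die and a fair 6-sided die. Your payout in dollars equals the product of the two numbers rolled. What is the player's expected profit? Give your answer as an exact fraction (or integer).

Distribution of the product of the two numbers rolled: 1 w.p. 1/24, 2 w.p. 1/12, 3 w.p. 1/12, 4 w.p. 1/8, 5 w.p. 1/24, 6 w.p. 1/8, …
E[payout] = (1/24)·1 + (1/12)·2 + (1/12)·3 + (1/8)·4 + (1/24)·5 + (1/8)·6 + (1/12)·8 + (1/24)·9 + (1/24)·10 + (1/8)·12 + (1/24)·15 + (1/24)·16 + (1/24)·18 + (1/24)·20 + (1/24)·24 = 35/4
Expected profit = 35/4 − 8 = 3/4

3/4 dollars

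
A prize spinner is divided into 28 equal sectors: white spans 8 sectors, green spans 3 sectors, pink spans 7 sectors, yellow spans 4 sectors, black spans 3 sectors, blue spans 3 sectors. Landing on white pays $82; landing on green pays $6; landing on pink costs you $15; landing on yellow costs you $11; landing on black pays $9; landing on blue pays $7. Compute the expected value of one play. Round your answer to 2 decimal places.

E[payout] = (8/28)·82 + (3/28)·6 + (7/28)·(-15) + (4/28)·(-11) + (3/28)·9 + (3/28)·7 = 573/28
≈ $20.46

$20.46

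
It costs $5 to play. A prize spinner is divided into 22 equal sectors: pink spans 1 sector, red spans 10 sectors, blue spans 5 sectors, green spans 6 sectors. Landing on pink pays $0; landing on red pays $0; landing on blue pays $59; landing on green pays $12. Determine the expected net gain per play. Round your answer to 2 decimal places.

E[payout] = (1/22)·0 + (10/22)·0 + (5/22)·59 + (6/22)·12 = 367/22
Expected profit = 367/22 − 5 = 257/22 ≈ $11.68

$11.68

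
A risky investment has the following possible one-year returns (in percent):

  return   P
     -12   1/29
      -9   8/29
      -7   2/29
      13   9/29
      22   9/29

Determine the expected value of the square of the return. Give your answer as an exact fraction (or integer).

6767/29

E[X²] = (1/29)·144 + (8/29)·81 + (2/29)·49 + (9/29)·169 + (9/29)·484
     = 6767/29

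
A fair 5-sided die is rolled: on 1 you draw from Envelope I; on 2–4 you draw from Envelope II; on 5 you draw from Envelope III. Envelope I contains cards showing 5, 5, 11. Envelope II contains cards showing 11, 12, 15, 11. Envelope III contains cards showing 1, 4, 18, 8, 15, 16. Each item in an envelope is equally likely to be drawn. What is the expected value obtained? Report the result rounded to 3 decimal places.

E[X | Envelope I] = (5 + 5 + 11)/3 = 7
E[X | Envelope II] = (11 + 12 + 15 + 11)/4 = 49/4
E[X | Envelope III] = (1 + 4 + 18 + 8 + 15 + 16)/6 = 31/3
E[X] = (1/5)·7 + (3/5)·49/4 + (1/5)·31/3 = 649/60 ≈ 10.817

10.817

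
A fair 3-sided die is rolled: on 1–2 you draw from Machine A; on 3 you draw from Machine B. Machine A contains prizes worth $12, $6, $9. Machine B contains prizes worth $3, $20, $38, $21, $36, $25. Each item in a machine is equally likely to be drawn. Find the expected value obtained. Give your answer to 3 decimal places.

E[X | Machine A] = (12 + 6 + 9)/3 = 9
E[X | Machine B] = (3 + 20 + 38 + 21 + 36 + 25)/6 = 143/6
E[X] = (2/3)·9 + (1/3)·143/6 = 251/18 ≈ 13.944

$13.944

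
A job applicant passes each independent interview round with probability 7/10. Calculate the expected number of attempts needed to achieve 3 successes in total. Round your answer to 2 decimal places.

By linearity (sum of 3 independent geometric waits), E[trials] = 3/p = 3/(7/10) = 30/7.
≈ 4.29

4.29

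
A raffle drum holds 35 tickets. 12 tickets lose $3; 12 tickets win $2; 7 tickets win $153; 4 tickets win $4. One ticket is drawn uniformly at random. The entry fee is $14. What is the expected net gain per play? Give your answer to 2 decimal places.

E[payout] = (12/35)·(-3) + (12/35)·2 + (7/35)·153 + (4/35)·4 = 215/7
Expected profit = 215/7 − 14 = 117/7 ≈ $16.71

$16.71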